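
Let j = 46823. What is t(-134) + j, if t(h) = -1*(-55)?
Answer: 46878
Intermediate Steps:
t(h) = 55
t(-134) + j = 55 + 46823 = 46878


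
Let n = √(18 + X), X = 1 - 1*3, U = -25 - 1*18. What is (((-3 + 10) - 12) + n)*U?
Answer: 43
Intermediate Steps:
U = -43 (U = -25 - 18 = -43)
X = -2 (X = 1 - 3 = -2)
n = 4 (n = √(18 - 2) = √16 = 4)
(((-3 + 10) - 12) + n)*U = (((-3 + 10) - 12) + 4)*(-43) = ((7 - 12) + 4)*(-43) = (-5 + 4)*(-43) = -1*(-43) = 43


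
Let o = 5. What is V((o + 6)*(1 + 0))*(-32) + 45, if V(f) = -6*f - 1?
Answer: 2189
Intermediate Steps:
V(f) = -1 - 6*f
V((o + 6)*(1 + 0))*(-32) + 45 = (-1 - 6*(5 + 6)*(1 + 0))*(-32) + 45 = (-1 - 66)*(-32) + 45 = -67*(-32) + 45 = 2144 + 45 = 2189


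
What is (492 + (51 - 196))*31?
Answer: 10757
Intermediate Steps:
(492 + (51 - 196))*31 = (492 - 145)*31 = 347*31 = 10757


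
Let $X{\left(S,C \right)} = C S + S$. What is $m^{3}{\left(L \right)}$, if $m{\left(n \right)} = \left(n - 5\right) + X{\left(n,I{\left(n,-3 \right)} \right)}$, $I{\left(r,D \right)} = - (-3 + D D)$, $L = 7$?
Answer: $-35937$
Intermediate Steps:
$I{\left(r,D \right)} = 3 - D^{2}$ ($I{\left(r,D \right)} = - (-3 + D^{2}) = 3 - D^{2}$)
$X{\left(S,C \right)} = S + C S$
$m{\left(n \right)} = -5 - 4 n$ ($m{\left(n \right)} = \left(n - 5\right) + n \left(1 + \left(3 - \left(-3\right)^{2}\right)\right) = \left(-5 + n\right) + n \left(1 + \left(3 - 9\right)\right) = \left(-5 + n\right) + n \left(1 - 6\right) = \left(-5 + n\right) + n \left(-5\right) = \left(-5 + n\right) - 5 n = -5 - 4 n$)
$m^{3}{\left(L \right)} = \left(-5 - 28\right)^{3} = \left(-33\right)^{3} = -35937$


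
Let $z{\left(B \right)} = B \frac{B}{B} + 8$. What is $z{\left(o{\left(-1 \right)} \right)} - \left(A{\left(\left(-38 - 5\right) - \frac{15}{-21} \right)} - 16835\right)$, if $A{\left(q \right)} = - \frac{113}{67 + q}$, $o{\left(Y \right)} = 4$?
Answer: $\frac{2915322}{173} \approx 16852.0$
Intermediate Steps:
$z{\left(B \right)} = 8 + B$ ($z{\left(B \right)} = B 1 + 8 = B + 8 = 8 + B$)
$z{\left(o{\left(-1 \right)} \right)} - \left(A{\left(\left(-38 - 5\right) - \frac{15}{-21} \right)} - 16835\right) = \left(8 + 4\right) - \left(- \frac{113}{67 - \left(43 + \frac{15}{-21}\right)} - 16835\right) = 12 - \left(- \frac{113}{67 - \frac{296}{7}} - 16835\right) = 12 - \left(- \frac{113}{\frac{173}{7}} - 16835\right) = 12 - \left(\left(-113\right) \frac{7}{173} - 16835\right) = 12 - \left(- \frac{791}{173} - 16835\right) = 12 - - \frac{2913246}{173} = 12 + \frac{2913246}{173} = \frac{2915322}{173}$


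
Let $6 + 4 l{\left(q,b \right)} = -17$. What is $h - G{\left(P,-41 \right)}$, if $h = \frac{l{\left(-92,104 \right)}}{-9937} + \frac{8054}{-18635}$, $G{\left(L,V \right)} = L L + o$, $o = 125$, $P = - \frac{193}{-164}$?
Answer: $- \frac{631608990643543}{4980493561520} \approx -126.82$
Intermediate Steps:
$P = \frac{193}{164}$ ($P = \left(-193\right) \left(- \frac{1}{164}\right) = \frac{193}{164} \approx 1.1768$)
$l{\left(q,b \right)} = - \frac{23}{4}$ ($l{\left(q,b \right)} = - \frac{3}{2} + \frac{1}{4} \left(-17\right) = - \frac{3}{2} - \frac{17}{4} = - \frac{23}{4}$)
$G{\left(L,V \right)} = 125 + L^{2}$ ($G{\left(L,V \right)} = L L + 125 = L^{2} + 125 = 125 + L^{2}$)
$h = - \frac{319701787}{740703980}$ ($h = - \frac{23}{4 \left(-9937\right)} + \frac{8054}{-18635} = \left(- \frac{23}{4}\right) \left(- \frac{1}{9937}\right) + 8054 \left(- \frac{1}{18635}\right) = \frac{23}{39748} - \frac{8054}{18635} = - \frac{319701787}{740703980} \approx -0.43162$)
$h - G{\left(P,-41 \right)} = - \frac{319701787}{740703980} - \left(125 + \left(\frac{193}{164}\right)^{2}\right) = - \frac{319701787}{740703980} - \left(125 + \frac{37249}{26896}\right) = - \frac{319701787}{740703980} - \frac{3399249}{26896} = - \frac{631608990643543}{4980493561520}$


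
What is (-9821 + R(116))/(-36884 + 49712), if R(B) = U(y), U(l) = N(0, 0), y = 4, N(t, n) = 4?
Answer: -9817/12828 ≈ -0.76528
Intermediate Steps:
U(l) = 4
R(B) = 4
(-9821 + R(116))/(-36884 + 49712) = (-9821 + 4)/(-36884 + 49712) = -9817/12828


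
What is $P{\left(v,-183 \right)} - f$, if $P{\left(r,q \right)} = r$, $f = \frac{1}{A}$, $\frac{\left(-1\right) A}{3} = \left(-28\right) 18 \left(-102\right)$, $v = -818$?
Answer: $- \frac{126155231}{154224} \approx -818.0$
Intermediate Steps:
$A = -154224$ ($A = - 3 \left(-28\right) 18 \left(-102\right) = - 3 \left(\left(-504\right) \left(-102\right)\right) = \left(-3\right) 51408 = -154224$)
$f = - \frac{1}{154224}$ ($f = \frac{1}{-154224} = - \frac{1}{154224} \approx -6.4841 \cdot 10^{-6}$)
$P{\left(v,-183 \right)} - f = -818 - - \frac{1}{154224} = -818 + \frac{1}{154224} = - \frac{126155231}{154224}$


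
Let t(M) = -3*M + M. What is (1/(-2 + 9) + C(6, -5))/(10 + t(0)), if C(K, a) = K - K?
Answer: 1/70 ≈ 0.014286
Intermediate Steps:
t(M) = -2*M
C(K, a) = 0
(1/(-2 + 9) + C(6, -5))/(10 + t(0)) = (1/(-2 + 9) + 0)/(10 - 2*0) = (1/7 + 0)/(10 + 0) = (1/7 + 0)/10 = (1/7)*(1/10) = 1/70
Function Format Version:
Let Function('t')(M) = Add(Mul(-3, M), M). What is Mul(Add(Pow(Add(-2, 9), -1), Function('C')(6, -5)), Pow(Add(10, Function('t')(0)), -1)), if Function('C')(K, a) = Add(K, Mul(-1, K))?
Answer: Rational(1, 70) ≈ 0.014286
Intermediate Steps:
Function('t')(M) = Mul(-2, M)
Function('C')(K, a) = 0
Mul(Add(Pow(Add(-2, 9), -1), Function('C')(6, -5)), Pow(Add(10, Function('t')(0)), -1)) = Mul(Add(Pow(Add(-2, 9), -1), 0), Pow(Add(10, Mul(-2, 0)), -1)) = Mul(Add(Pow(7, -1), 0), Pow(Add(10, 0), -1)) = Mul(Add(Rational(1, 7), 0), Pow(10, -1)) = Mul(Rational(1, 7), Rational(1, 10)) = Rational(1, 70)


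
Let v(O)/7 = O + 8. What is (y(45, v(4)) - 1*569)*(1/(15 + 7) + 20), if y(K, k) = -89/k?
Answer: -1005585/88 ≈ -11427.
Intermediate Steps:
v(O) = 56 + 7*O (v(O) = 7*(O + 8) = 7*(8 + O) = 56 + 7*O)
(y(45, v(4)) - 1*569)*(1/(15 + 7) + 20) = (-89/(56 + 7*4) - 1*569)*(1/(15 + 7) + 20) = (-89/(56 + 28) - 569)*(1/22 + 20) = (-89/84 - 569)*(1/22 + 20) = (-89*1/84 - 569)*(441/22) = (-89/84 - 569)*(441/22) = -47885/84*441/22 = -1005585/88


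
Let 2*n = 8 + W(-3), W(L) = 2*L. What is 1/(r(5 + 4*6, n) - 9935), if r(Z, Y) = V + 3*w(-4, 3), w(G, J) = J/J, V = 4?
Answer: -1/9928 ≈ -0.00010073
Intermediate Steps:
n = 1 (n = (8 + 2*(-3))/2 = (8 - 6)/2 = (½)*2 = 1)
w(G, J) = 1
r(Z, Y) = 7 (r(Z, Y) = 4 + 3*1 = 4 + 3 = 7)
1/(r(5 + 4*6, n) - 9935) = 1/(7 - 9935) = 1/(-9928) = -1/9928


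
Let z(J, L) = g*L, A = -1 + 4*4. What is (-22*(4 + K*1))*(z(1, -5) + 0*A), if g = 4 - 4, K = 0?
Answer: 0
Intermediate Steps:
A = 15 (A = -1 + 16 = 15)
g = 0
z(J, L) = 0 (z(J, L) = 0*L = 0)
(-22*(4 + K*1))*(z(1, -5) + 0*A) = (-22*(4 + 0*1))*(0 + 0*15) = (-22*(4 + 0))*(0 + 0) = -22*4*0 = -88*0 = 0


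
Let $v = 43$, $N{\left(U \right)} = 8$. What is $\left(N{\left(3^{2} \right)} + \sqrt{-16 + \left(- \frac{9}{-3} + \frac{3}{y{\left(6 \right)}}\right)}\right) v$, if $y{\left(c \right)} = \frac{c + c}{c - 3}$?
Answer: $344 + \frac{301 i}{2} \approx 344.0 + 150.5 i$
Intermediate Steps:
$y{\left(c \right)} = \frac{2 c}{-3 + c}$
$\left(N{\left(3^{2} \right)} + \sqrt{-16 + \left(- \frac{9}{-3} + \frac{3}{y{\left(6 \right)}}\right)}\right) v = \left(8 + \sqrt{-16 + \left(- \frac{9}{-3} + \frac{3}{2 \cdot 6 \frac{1}{-3 + 6}}\right)}\right) 43 = \left(8 + \sqrt{-16 + \left(\left(-9\right) \left(- \frac{1}{3}\right) + \frac{3}{2 \cdot 6 \cdot \frac{1}{3}}\right)}\right) 43 = \left(8 + \sqrt{-16 + \left(3 + \frac{3}{2 \cdot 6 \cdot \frac{1}{3}}\right)}\right) 43 = \left(8 + \sqrt{-16 + \left(3 + \frac{3}{4}\right)}\right) 43 = \left(8 + \sqrt{-16 + \frac{15}{4}}\right) 43 = \left(8 + \sqrt{- \frac{49}{4}}\right) 43 = \left(8 + \frac{7 i}{2}\right) 43 = 344 + \frac{301 i}{2}$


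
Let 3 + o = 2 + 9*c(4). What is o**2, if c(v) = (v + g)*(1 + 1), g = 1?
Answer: 7921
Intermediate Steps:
c(v) = 2 + 2*v (c(v) = (v + 1)*(1 + 1) = (1 + v)*2 = 2 + 2*v)
o = 89 (o = -3 + (2 + 9*(2 + 2*4)) = -3 + (2 + 9*(2 + 8)) = -3 + (2 + 9*10) = -3 + (2 + 90) = -3 + 92 = 89)
o**2 = 89**2 = 7921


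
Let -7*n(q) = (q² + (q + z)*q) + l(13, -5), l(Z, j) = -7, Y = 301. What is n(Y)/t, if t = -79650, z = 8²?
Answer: 28637/79650 ≈ 0.35954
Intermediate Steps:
z = 64
n(q) = 1 - q²/7 - q*(64 + q)/7 (n(q) = -((q² + (q + 64)*q) - 7)/7 = -((q² + (64 + q)*q) - 7)/7 = -((q² + q*(64 + q)) - 7)/7 = -(-7 + q² + q*(64 + q))/7 = 1 - q²/7 - q*(64 + q)/7)
n(Y)/t = (1 - 64/7*301 - 2/7*301²)/(-79650) = (1 - 2752 - 2/7*90601)*(-1/79650) = (1 - 2752 - 25886)*(-1/79650) = -28637*(-1/79650) = 28637/79650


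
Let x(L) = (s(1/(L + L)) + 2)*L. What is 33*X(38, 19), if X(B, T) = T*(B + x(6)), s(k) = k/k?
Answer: 35112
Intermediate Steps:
s(k) = 1
x(L) = 3*L (x(L) = (1 + 2)*L = 3*L)
X(B, T) = T*(18 + B) (X(B, T) = T*(B + 3*6) = T*(B + 18) = T*(18 + B))
33*X(38, 19) = 33*(19*(18 + 38)) = 33*(19*56) = 33*1064 = 35112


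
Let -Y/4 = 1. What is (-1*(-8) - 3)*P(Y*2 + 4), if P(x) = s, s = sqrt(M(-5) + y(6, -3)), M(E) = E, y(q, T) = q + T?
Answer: 5*I*sqrt(2) ≈ 7.0711*I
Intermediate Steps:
Y = -4 (Y = -4*1 = -4)
y(q, T) = T + q
s = I*sqrt(2) (s = sqrt(-5 + (-3 + 6)) = sqrt(-5 + 3) = sqrt(-2) = I*sqrt(2) ≈ 1.4142*I)
P(x) = I*sqrt(2)
(-1*(-8) - 3)*P(Y*2 + 4) = (-1*(-8) - 3)*(I*sqrt(2)) = (8 - 3)*(I*sqrt(2)) = 5*(I*sqrt(2)) = 5*I*sqrt(2)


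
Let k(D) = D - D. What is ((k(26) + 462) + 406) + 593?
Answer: 1461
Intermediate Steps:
k(D) = 0
((k(26) + 462) + 406) + 593 = ((0 + 462) + 406) + 593 = (462 + 406) + 593 = 868 + 593 = 1461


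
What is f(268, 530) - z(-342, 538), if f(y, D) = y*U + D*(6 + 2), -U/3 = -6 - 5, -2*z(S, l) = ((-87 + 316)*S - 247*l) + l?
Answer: -92249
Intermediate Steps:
z(S, l) = 123*l - 229*S/2 (z(S, l) = -(((-87 + 316)*S - 247*l) + l)/2 = -((229*S - 247*l) + l)/2 = -((-247*l + 229*S) + l)/2 = -(-246*l + 229*S)/2 = 123*l - 229*S/2)
U = 33 (U = -3*(-6 - 5) = -3*(-11) = 33)
f(y, D) = 8*D + 33*y (f(y, D) = y*33 + D*(6 + 2) = 33*y + D*8 = 33*y + 8*D = 8*D + 33*y)
f(268, 530) - z(-342, 538) = (8*530 + 33*268) - (123*538 - 229/2*(-342)) = (4240 + 8844) - (66174 + 39159) = 13084 - 1*105333 = 13084 - 105333 = -92249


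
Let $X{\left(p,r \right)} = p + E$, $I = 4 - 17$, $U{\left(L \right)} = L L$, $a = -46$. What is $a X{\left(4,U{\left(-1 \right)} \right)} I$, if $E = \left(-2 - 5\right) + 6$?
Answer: $1794$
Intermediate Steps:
$U{\left(L \right)} = L^{2}$
$E = -1$ ($E = -7 + 6 = -1$)
$I = -13$ ($I = 4 - 17 = -13$)
$X{\left(p,r \right)} = -1 + p$ ($X{\left(p,r \right)} = p - 1 = -1 + p$)
$a X{\left(4,U{\left(-1 \right)} \right)} I = - 46 \left(-1 + 4\right) \left(-13\right) = \left(-46\right) 3 \left(-13\right) = \left(-138\right) \left(-13\right) = 1794$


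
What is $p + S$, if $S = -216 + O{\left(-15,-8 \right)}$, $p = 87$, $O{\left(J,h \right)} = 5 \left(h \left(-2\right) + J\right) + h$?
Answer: $-132$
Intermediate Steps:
$O{\left(J,h \right)} = - 9 h + 5 J$ ($O{\left(J,h \right)} = 5 \left(- 2 h + J\right) + h = 5 \left(J - 2 h\right) + h = \left(- 10 h + 5 J\right) + h = - 9 h + 5 J$)
$S = -219$ ($S = -216 + \left(\left(-9\right) \left(-8\right) + 5 \left(-15\right)\right) = -216 + \left(72 - 75\right) = -216 - 3 = -219$)
$p + S = 87 - 219 = -132$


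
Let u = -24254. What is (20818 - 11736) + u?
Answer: -15172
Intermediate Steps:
(20818 - 11736) + u = (20818 - 11736) - 24254 = 9082 - 24254 = -15172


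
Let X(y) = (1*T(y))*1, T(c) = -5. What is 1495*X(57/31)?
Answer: -7475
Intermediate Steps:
X(y) = -5 (X(y) = (1*(-5))*1 = -5*1 = -5)
1495*X(57/31) = 1495*(-5) = -7475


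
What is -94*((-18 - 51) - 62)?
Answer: 12314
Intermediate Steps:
-94*((-18 - 51) - 62) = -94*(-69 - 62) = -94*(-131) = 12314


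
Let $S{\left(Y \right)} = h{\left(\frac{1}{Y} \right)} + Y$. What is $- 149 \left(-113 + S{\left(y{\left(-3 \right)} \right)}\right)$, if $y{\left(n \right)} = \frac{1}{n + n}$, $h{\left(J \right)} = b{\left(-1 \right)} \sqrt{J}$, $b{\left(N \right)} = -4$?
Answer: $\frac{101171}{6} + 596 i \sqrt{6} \approx 16862.0 + 1459.9 i$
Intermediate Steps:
$h{\left(J \right)} = - 4 \sqrt{J}$
$y{\left(n \right)} = \frac{1}{2 n}$
$S{\left(Y \right)} = Y - 4 \sqrt{\frac{1}{Y}}$ ($S{\left(Y \right)} = - 4 \sqrt{\frac{1}{Y}} + Y = Y - 4 \sqrt{\frac{1}{Y}}$)
$- 149 \left(-113 + S{\left(y{\left(-3 \right)} \right)}\right) = - 149 \left(-113 + \left(\frac{1}{2 \left(-3\right)} - 4 \sqrt{\frac{1}{\frac{1}{2} \frac{1}{-3}}}\right)\right) = - 149 \left(-113 + \left(\frac{1}{2} \left(- \frac{1}{3}\right) - 4 \sqrt{\frac{1}{\frac{1}{2} \left(- \frac{1}{3}\right)}}\right)\right) = - 149 \left(-113 - \left(\frac{1}{6} + 4 \sqrt{\frac{1}{- \frac{1}{6}}}\right)\right) = - 149 \left(-113 - \left(\frac{1}{6} + 4 \sqrt{-6}\right)\right) = - 149 \left(-113 - \left(\frac{1}{6} + 4 i \sqrt{6}\right)\right) = - 149 \left(- \frac{679}{6} - 4 i \sqrt{6}\right) = \frac{101171}{6} + 596 i \sqrt{6}$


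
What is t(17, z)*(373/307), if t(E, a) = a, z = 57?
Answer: 21261/307 ≈ 69.254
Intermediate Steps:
t(17, z)*(373/307) = 57*(373/307) = 21261/307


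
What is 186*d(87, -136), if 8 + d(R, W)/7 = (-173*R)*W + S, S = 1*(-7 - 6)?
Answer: 2665083330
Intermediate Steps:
S = -13 (S = 1*(-13) = -13)
d(R, W) = -147 - 1211*R*W (d(R, W) = -56 + 7*((-173*R)*W - 13) = -56 + 7*(-173*R*W - 13) = -56 + 7*(-13 - 173*R*W) = -56 + (-91 - 1211*R*W) = -147 - 1211*R*W)
186*d(87, -136) = 186*(-147 - 1211*87*(-136)) = 186*(-147 + 14328552) = 186*14328405 = 2665083330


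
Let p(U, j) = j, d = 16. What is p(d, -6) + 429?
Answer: 423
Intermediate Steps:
p(d, -6) + 429 = -6 + 429 = 423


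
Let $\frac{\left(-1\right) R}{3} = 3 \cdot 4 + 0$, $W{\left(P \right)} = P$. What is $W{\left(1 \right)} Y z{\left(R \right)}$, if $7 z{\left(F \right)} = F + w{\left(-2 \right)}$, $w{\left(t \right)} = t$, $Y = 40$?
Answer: $- \frac{1520}{7} \approx -217.14$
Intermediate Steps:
$R = -36$ ($R = - 3 \left(3 \cdot 4 + 0\right) = - 3 \left(12 + 0\right) = \left(-3\right) 12 = -36$)
$z{\left(F \right)} = - \frac{2}{7} + \frac{F}{7}$ ($z{\left(F \right)} = \frac{F - 2}{7} = \frac{-2 + F}{7} = - \frac{2}{7} + \frac{F}{7}$)
$W{\left(1 \right)} Y z{\left(R \right)} = 1 \cdot 40 \left(- \frac{2}{7} + \frac{1}{7} \left(-36\right)\right) = 40 \left(- \frac{2}{7} - \frac{36}{7}\right) = 40 \left(- \frac{38}{7}\right) = - \frac{1520}{7}$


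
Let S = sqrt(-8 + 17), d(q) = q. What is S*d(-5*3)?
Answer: -45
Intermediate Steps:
S = 3 (S = sqrt(9) = 3)
S*d(-5*3) = 3*(-5*3) = 3*(-15) = -45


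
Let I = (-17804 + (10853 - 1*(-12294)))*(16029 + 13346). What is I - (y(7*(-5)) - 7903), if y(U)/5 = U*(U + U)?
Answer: 156946278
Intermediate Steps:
I = 156950625 (I = (-17804 + (10853 + 12294))*29375 = (-17804 + 23147)*29375 = 5343*29375 = 156950625)
y(U) = 10*U² (y(U) = 5*(U*(U + U)) = 5*(U*(2*U)) = 5*(2*U²) = 10*U²)
I - (y(7*(-5)) - 7903) = 156950625 - (10*(7*(-5))² - 7903) = 156950625 - (10*(-35)² - 7903) = 156950625 - (10*1225 - 7903) = 156950625 - (12250 - 7903) = 156950625 - 1*4347 = 156950625 - 4347 = 156946278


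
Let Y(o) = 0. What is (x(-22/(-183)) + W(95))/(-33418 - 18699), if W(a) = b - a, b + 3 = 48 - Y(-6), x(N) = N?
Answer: 9128/9537411 ≈ 0.00095707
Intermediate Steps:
b = 45 (b = -3 + (48 - 1*0) = -3 + (48 + 0) = -3 + 48 = 45)
W(a) = 45 - a
(x(-22/(-183)) + W(95))/(-33418 - 18699) = (-22/(-183) + (45 - 1*95))/(-33418 - 18699) = (-22*(-1/183) + (45 - 95))/(-52117) = (22/183 - 50)*(-1/52117) = -9128/183*(-1/52117) = 9128/9537411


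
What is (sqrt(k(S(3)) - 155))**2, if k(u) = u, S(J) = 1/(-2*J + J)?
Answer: -466/3 ≈ -155.33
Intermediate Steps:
S(J) = -1/J (S(J) = 1/(-J) = -1/J)
(sqrt(k(S(3)) - 155))**2 = (sqrt(-1/3 - 155))**2 = (sqrt(-466/3))**2 = (I*sqrt(1398)/3)**2 = -466/3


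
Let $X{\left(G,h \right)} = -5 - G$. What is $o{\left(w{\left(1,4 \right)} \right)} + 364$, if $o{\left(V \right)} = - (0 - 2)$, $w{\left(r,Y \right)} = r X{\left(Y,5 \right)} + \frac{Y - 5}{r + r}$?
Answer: $366$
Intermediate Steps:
$w{\left(r,Y \right)} = r \left(-5 - Y\right) + \frac{-5 + Y}{2 r}$ ($w{\left(r,Y \right)} = r \left(-5 - Y\right) + \frac{Y - 5}{r + r} = r \left(-5 - Y\right) + \frac{-5 + Y}{2 r}$)
$o{\left(V \right)} = 2$ ($o{\left(V \right)} = \left(-1\right) \left(-2\right) = 2$)
$o{\left(w{\left(1,4 \right)} \right)} + 364 = 2 + 364 = 366$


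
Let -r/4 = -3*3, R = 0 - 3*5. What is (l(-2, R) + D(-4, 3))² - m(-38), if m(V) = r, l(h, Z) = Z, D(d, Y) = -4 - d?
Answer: 189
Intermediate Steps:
R = -15 (R = 0 - 15 = -15)
r = 36 (r = -(-12)*3 = -4*(-9) = 36)
m(V) = 36
(l(-2, R) + D(-4, 3))² - m(-38) = (-15 + (-4 - 1*(-4)))² - 1*36 = (-15 + (-4 + 4))² - 36 = (-15 + 0)² - 36 = (-15)² - 36 = 225 - 36 = 189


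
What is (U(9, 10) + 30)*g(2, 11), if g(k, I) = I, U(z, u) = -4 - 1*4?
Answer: 242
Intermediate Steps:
U(z, u) = -8 (U(z, u) = -4 - 4 = -8)
(U(9, 10) + 30)*g(2, 11) = (-8 + 30)*11 = 22*11 = 242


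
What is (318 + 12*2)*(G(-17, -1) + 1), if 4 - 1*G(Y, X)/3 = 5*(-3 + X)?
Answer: 24966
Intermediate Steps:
G(Y, X) = 57 - 15*X (G(Y, X) = 12 - 15*(-3 + X) = 12 - 3*(-15 + 5*X) = 12 + (45 - 15*X) = 57 - 15*X)
(318 + 12*2)*(G(-17, -1) + 1) = (318 + 12*2)*((57 - 15*(-1)) + 1) = (318 + 24)*((57 + 15) + 1) = 342*(72 + 1) = 342*73 = 24966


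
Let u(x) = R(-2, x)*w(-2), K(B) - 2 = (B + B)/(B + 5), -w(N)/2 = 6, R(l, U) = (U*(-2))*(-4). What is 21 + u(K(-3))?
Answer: 117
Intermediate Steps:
R(l, U) = 8*U (R(l, U) = -2*U*(-4) = 8*U)
w(N) = -12 (w(N) = -2*6 = -12)
K(B) = 2 + 2*B/(5 + B) (K(B) = 2 + (B + B)/(B + 5) = 2 + (2*B)/(5 + B) = 2 + 2*B/(5 + B))
u(x) = -96*x (u(x) = (8*x)*(-12) = -96*x)
21 + u(K(-3)) = 21 - 192*(5 + 2*(-3))/(5 - 3) = 21 - 192*(5 - 6)/2 = 21 - 192*(-1)/2 = 21 - 96*(-1) = 21 + 96 = 117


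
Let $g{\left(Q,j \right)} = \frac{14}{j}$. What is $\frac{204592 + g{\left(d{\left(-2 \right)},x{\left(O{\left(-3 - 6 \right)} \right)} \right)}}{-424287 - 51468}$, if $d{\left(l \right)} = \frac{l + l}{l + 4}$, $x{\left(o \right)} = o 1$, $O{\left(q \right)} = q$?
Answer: $- \frac{1841314}{4281795} \approx -0.43003$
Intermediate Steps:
$x{\left(o \right)} = o$
$d{\left(l \right)} = \frac{2 l}{4 + l}$
$\frac{204592 + g{\left(d{\left(-2 \right)},x{\left(O{\left(-3 - 6 \right)} \right)} \right)}}{-424287 - 51468} = \frac{204592 + \frac{14}{-3 - 6}}{-424287 - 51468} = \frac{204592 + \frac{14}{-3 - 6}}{-475755} = \left(204592 + \frac{14}{-9}\right) \left(- \frac{1}{475755}\right) = \left(204592 + 14 \left(- \frac{1}{9}\right)\right) \left(- \frac{1}{475755}\right) = \left(204592 - \frac{14}{9}\right) \left(- \frac{1}{475755}\right) = \frac{1841314}{9} \left(- \frac{1}{475755}\right) = - \frac{1841314}{4281795}$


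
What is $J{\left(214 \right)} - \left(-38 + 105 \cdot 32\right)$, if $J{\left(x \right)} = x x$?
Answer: $42474$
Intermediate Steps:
$J{\left(x \right)} = x^{2}$
$J{\left(214 \right)} - \left(-38 + 105 \cdot 32\right) = 214^{2} - \left(-38 + 105 \cdot 32\right) = 45796 - \left(-38 + 3360\right) = 45796 - 3322 = 42474$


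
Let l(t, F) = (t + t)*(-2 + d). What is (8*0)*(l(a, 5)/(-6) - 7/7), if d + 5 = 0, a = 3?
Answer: 0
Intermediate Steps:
d = -5 (d = -5 + 0 = -5)
l(t, F) = -14*t (l(t, F) = (t + t)*(-2 - 5) = (2*t)*(-7) = -14*t)
(8*0)*(l(a, 5)/(-6) - 7/7) = (8*0)*(-14*3/(-6) - 7/7) = 0*(-42*(-⅙) - 7*⅐) = 0*(7 - 1) = 0*6 = 0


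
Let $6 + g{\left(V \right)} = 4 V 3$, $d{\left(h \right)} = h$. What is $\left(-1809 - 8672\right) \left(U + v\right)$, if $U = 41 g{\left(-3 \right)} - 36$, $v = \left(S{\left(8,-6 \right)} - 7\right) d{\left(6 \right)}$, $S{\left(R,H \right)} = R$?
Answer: $18362712$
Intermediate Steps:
$g{\left(V \right)} = -6 + 12 V$ ($g{\left(V \right)} = -6 + 4 V 3 = -6 + 12 V$)
$v = 6$ ($v = \left(8 - 7\right) 6 = 1 \cdot 6 = 6$)
$U = -1758$ ($U = 41 \left(-6 + 12 \left(-3\right)\right) - 36 = 41 \left(-6 - 36\right) - 36 = 41 \left(-42\right) - 36 = -1722 - 36 = -1758$)
$\left(-1809 - 8672\right) \left(U + v\right) = \left(-1809 - 8672\right) \left(-1758 + 6\right) = \left(-10481\right) \left(-1752\right) = 18362712$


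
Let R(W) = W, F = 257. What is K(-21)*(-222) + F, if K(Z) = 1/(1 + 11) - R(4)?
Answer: 2253/2 ≈ 1126.5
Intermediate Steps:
K(Z) = -47/12 (K(Z) = 1/(1 + 11) - 1*4 = 1/12 - 4 = -47/12)
K(-21)*(-222) + F = -47/12*(-222) + 257 = 1739/2 + 257 = 2253/2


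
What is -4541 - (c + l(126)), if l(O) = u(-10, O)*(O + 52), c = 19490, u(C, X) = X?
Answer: -46459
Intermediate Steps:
l(O) = O*(52 + O) (l(O) = O*(O + 52) = O*(52 + O))
-4541 - (c + l(126)) = -4541 - (19490 + 126*(52 + 126)) = -4541 - (19490 + 126*178) = -4541 - (19490 + 22428) = -4541 - 1*41918 = -4541 - 41918 = -46459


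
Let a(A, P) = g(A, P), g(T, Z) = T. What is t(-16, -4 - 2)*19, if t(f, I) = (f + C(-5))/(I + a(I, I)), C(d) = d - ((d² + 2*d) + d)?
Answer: 589/12 ≈ 49.083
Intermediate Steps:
a(A, P) = A
C(d) = -d² - 2*d (C(d) = d - (d² + 3*d) = d + (-d² - 3*d) = -d² - 2*d)
t(f, I) = (-15 + f)/(2*I) (t(f, I) = (f - 1*(-5)*(2 - 5))/(I + I) = (f - 1*(-5)*(-3))/((2*I)) = (f - 15)*(1/(2*I)) = (-15 + f)*(1/(2*I)) = (-15 + f)/(2*I))
t(-16, -4 - 2)*19 = ((-15 - 16)/(2*(-4 - 2)))*19 = ((½)*(-31)/(-6))*19 = ((½)*(-⅙)*(-31))*19 = (31/12)*19 = 589/12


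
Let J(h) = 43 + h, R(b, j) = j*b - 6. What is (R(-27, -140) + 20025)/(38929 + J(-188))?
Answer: 7933/12928 ≈ 0.61363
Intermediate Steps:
R(b, j) = -6 + b*j (R(b, j) = b*j - 6 = -6 + b*j)
(R(-27, -140) + 20025)/(38929 + J(-188)) = ((-6 - 27*(-140)) + 20025)/(38929 + (43 - 188)) = ((-6 + 3780) + 20025)/(38929 - 145) = (3774 + 20025)/38784 = 23799*(1/38784) = 7933/12928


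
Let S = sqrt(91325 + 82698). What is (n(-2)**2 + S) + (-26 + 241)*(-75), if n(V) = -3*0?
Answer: -16125 + sqrt(174023) ≈ -15708.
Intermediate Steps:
n(V) = 0
S = sqrt(174023) ≈ 417.16
(n(-2)**2 + S) + (-26 + 241)*(-75) = (0**2 + sqrt(174023)) + (-26 + 241)*(-75) = (0 + sqrt(174023)) + 215*(-75) = sqrt(174023) - 16125 = -16125 + sqrt(174023)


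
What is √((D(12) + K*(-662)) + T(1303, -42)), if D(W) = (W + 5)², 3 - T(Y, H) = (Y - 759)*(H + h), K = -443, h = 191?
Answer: √212502 ≈ 460.98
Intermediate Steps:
T(Y, H) = 3 - (-759 + Y)*(191 + H) (T(Y, H) = 3 - (Y - 759)*(H + 191) = 3 - (-759 + Y)*(191 + H))
D(W) = (5 + W)²
√((D(12) + K*(-662)) + T(1303, -42)) = √(((5 + 12)² - 443*(-662)) + (144972 - 191*1303 + 759*(-42) - 1*(-42)*1303)) = √((17² + 293266) + (144972 - 248873 - 31878 + 54726)) = √((289 + 293266) - 81053) = √(293555 - 81053) = √212502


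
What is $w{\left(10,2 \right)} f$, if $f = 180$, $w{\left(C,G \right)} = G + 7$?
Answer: $1620$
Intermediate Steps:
$w{\left(C,G \right)} = 7 + G$
$w{\left(10,2 \right)} f = \left(7 + 2\right) 180 = 9 \cdot 180 = 1620$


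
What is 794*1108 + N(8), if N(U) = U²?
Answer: 879816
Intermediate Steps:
794*1108 + N(8) = 794*1108 + 8² = 879752 + 64 = 879816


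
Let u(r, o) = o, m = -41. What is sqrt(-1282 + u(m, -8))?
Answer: I*sqrt(1290) ≈ 35.917*I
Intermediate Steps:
sqrt(-1282 + u(m, -8)) = sqrt(-1282 - 8) = sqrt(-1290) = I*sqrt(1290)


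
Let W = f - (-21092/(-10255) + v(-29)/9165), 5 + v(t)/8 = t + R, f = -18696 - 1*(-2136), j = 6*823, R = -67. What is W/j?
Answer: -155661098414/46410817635 ≈ -3.3540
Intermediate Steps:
j = 4938
f = -16560 (f = -18696 + 2136 = -16560)
v(t) = -576 + 8*t (v(t) = -40 + 8*(t - 67) = -40 + 8*(-67 + t) = -40 + (-536 + 8*t) = -576 + 8*t)
W = -311322196828/18797415 (W = -16560 - (-21092/(-10255) + (-576 + 8*(-29))/9165) = -16560 - (-21092*(-1/10255) + (-576 - 232)*(1/9165)) = -16560 - (21092/10255 - 808*1/9165) = -16560 - (21092/10255 - 808/9165) = -16560 - 1*37004428/18797415 = -16560 - 37004428/18797415 = -311322196828/18797415 ≈ -16562.)
W/j = -311322196828/18797415/4938 = -311322196828/18797415*1/4938 = -155661098414/46410817635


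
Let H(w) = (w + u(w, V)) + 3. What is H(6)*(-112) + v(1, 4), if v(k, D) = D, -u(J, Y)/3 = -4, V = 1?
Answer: -2348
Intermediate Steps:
u(J, Y) = 12 (u(J, Y) = -3*(-4) = 12)
H(w) = 15 + w (H(w) = (w + 12) + 3 = (12 + w) + 3 = 15 + w)
H(6)*(-112) + v(1, 4) = (15 + 6)*(-112) + 4 = 21*(-112) + 4 = -2352 + 4 = -2348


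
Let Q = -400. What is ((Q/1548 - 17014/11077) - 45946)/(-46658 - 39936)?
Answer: 3396016534/6400190907 ≈ 0.53061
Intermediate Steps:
((Q/1548 - 17014/11077) - 45946)/(-46658 - 39936) = ((-400/1548 - 17014/11077) - 45946)/(-46658 - 39936) = ((-400*1/1548 - 17014*1/11077) - 45946)/(-86594) = ((-100/387 - 17014/11077) - 45946)*(-1/86594) = (-7692118/4286799 - 45946)*(-1/86594) = -196968958972/4286799*(-1/86594) = 3396016534/6400190907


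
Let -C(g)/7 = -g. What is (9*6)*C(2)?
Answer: 756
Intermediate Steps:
C(g) = 7*g (C(g) = -(-7)*g = 7*g)
(9*6)*C(2) = (9*6)*(7*2) = 54*14 = 756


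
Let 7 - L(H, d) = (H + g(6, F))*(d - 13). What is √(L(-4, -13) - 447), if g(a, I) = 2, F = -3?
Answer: 2*I*√123 ≈ 22.181*I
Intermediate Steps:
L(H, d) = 7 - (-13 + d)*(2 + H) (L(H, d) = 7 - (H + 2)*(d - 13) = 7 - (2 + H)*(-13 + d) = 7 - (-13 + d)*(2 + H))
√(L(-4, -13) - 447) = √((33 - 2*(-13) + 13*(-4) - 1*(-4)*(-13)) - 447) = √((33 + 26 - 52 - 52) - 447) = √(-45 - 447) = √(-492) = 2*I*√123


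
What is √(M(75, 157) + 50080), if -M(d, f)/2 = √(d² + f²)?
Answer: √(50080 - 2*√30274) ≈ 223.01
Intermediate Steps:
M(d, f) = -2*√(d² + f²)
√(M(75, 157) + 50080) = √(-2*√(75² + 157²) + 50080) = √(-2*√(5625 + 24649) + 50080) = √(-2*√30274 + 50080) = √(50080 - 2*√30274)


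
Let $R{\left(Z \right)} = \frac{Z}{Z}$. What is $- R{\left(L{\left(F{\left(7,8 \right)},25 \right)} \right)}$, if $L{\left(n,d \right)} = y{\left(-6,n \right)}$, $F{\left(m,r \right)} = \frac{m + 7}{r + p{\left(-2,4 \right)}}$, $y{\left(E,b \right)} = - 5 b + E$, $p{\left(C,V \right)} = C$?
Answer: $-1$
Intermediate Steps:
$y{\left(E,b \right)} = E - 5 b$
$F{\left(m,r \right)} = \frac{7 + m}{-2 + r}$ ($F{\left(m,r \right)} = \frac{m + 7}{r - 2} = \frac{7 + m}{-2 + r}$)
$L{\left(n,d \right)} = -6 - 5 n$
$R{\left(Z \right)} = 1$
$- R{\left(L{\left(F{\left(7,8 \right)},25 \right)} \right)} = \left(-1\right) 1 = -1$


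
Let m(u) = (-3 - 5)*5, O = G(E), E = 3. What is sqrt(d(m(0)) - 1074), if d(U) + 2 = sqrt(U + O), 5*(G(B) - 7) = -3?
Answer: sqrt(-26900 + 10*I*sqrt(210))/5 ≈ 0.088355 + 32.803*I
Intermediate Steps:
G(B) = 32/5 (G(B) = 7 + (1/5)*(-3) = 7 - 3/5 = 32/5)
O = 32/5 ≈ 6.4000
m(u) = -40 (m(u) = -8*5 = -40)
d(U) = -2 + sqrt(32/5 + U) (d(U) = -2 + sqrt(U + 32/5) = -2 + sqrt(32/5 + U))
sqrt(d(m(0)) - 1074) = sqrt((-2 + sqrt(160 + 25*(-40))/5) - 1074) = sqrt((-2 + sqrt(160 - 1000)/5) - 1074) = sqrt((-2 + sqrt(-840)/5) - 1074) = sqrt((-2 + (2*I*sqrt(210))/5) - 1074) = sqrt((-2 + 2*I*sqrt(210)/5) - 1074) = sqrt(-1076 + 2*I*sqrt(210)/5)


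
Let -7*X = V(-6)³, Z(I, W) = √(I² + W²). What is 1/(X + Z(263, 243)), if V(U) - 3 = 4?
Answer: 49/125817 + √128218/125817 ≈ 0.0032355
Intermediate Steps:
V(U) = 7 (V(U) = 3 + 4 = 7)
X = -49 (X = -⅐*7³ = -⅐*343 = -49)
1/(X + Z(263, 243)) = 1/(-49 + √(263² + 243²)) = 1/(-49 + √(69169 + 59049)) = 1/(-49 + √128218)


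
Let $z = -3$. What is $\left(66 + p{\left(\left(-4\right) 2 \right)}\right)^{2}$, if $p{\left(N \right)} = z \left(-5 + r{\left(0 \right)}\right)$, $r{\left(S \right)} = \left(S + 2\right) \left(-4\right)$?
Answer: $11025$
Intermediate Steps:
$r{\left(S \right)} = -8 - 4 S$ ($r{\left(S \right)} = \left(2 + S\right) \left(-4\right) = -8 - 4 S$)
$p{\left(N \right)} = 39$ ($p{\left(N \right)} = - 3 \left(-5 - 8\right) = \left(-3\right) \left(-13\right) = 39$)
$\left(66 + p{\left(\left(-4\right) 2 \right)}\right)^{2} = \left(66 + 39\right)^{2} = 105^{2} = 11025$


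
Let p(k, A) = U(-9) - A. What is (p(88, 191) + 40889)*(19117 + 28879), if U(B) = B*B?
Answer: 1957228884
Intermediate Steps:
U(B) = B²
p(k, A) = 81 - A (p(k, A) = (-9)² - A = 81 - A)
(p(88, 191) + 40889)*(19117 + 28879) = ((81 - 1*191) + 40889)*(19117 + 28879) = ((81 - 191) + 40889)*47996 = (-110 + 40889)*47996 = 40779*47996 = 1957228884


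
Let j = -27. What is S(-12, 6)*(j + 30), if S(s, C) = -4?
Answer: -12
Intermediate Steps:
S(-12, 6)*(j + 30) = -4*(-27 + 30) = -4*3 = -12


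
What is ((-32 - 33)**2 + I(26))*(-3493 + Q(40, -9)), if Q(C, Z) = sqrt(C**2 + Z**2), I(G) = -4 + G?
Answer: -14660644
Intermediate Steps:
((-32 - 33)**2 + I(26))*(-3493 + Q(40, -9)) = ((-32 - 33)**2 + (-4 + 26))*(-3493 + sqrt(40**2 + (-9)**2)) = ((-65)**2 + 22)*(-3493 + sqrt(1600 + 81)) = (4225 + 22)*(-3493 + sqrt(1681)) = 4247*(-3493 + 41) = 4247*(-3452) = -14660644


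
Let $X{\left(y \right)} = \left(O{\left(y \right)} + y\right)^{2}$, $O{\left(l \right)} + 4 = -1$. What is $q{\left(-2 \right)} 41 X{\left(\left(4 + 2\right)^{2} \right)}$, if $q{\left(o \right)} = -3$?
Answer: $-118203$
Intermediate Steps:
$O{\left(l \right)} = -5$ ($O{\left(l \right)} = -4 - 1 = -5$)
$X{\left(y \right)} = \left(-5 + y\right)^{2}$
$q{\left(-2 \right)} 41 X{\left(\left(4 + 2\right)^{2} \right)} = \left(-3\right) 41 \left(-5 + \left(4 + 2\right)^{2}\right)^{2} = - 123 \left(-5 + 6^{2}\right)^{2} = - 123 \left(-5 + 36\right)^{2} = - 123 \cdot 31^{2} = \left(-123\right) 961 = -118203$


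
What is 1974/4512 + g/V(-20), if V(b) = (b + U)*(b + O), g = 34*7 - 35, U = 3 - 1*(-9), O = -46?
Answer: 217/264 ≈ 0.82197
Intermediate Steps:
U = 12 (U = 3 + 9 = 12)
g = 203 (g = 238 - 35 = 203)
V(b) = (-46 + b)*(12 + b) (V(b) = (b + 12)*(b - 46) = (12 + b)*(-46 + b) = (-46 + b)*(12 + b))
1974/4512 + g/V(-20) = 1974/4512 + 203/(-552 + (-20)² - 34*(-20)) = 1974*(1/4512) + 203/(-552 + 400 + 680) = 7/16 + 203/528 = 217/264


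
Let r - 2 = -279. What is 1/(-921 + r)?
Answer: -1/1198 ≈ -0.00083472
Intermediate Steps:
r = -277 (r = 2 - 279 = -277)
1/(-921 + r) = 1/(-921 - 277) = 1/(-1198) = -1/1198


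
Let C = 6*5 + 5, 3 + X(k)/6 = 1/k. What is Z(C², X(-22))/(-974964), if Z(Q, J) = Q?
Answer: -1225/974964 ≈ -0.0012565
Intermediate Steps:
X(k) = -18 + 6/k (X(k) = -18 + 6*(1/k) = -18 + 6/k)
C = 35 (C = 30 + 5 = 35)
Z(C², X(-22))/(-974964) = 35²/(-974964) = 1225*(-1/974964) = -1225/974964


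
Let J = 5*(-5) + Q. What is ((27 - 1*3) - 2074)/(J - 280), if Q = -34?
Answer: 2050/339 ≈ 6.0472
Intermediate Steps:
J = -59 (J = 5*(-5) - 34 = -25 - 34 = -59)
((27 - 1*3) - 2074)/(J - 280) = ((27 - 1*3) - 2074)/(-59 - 280) = ((27 - 3) - 2074)/(-339) = (24 - 2074)*(-1/339) = -2050*(-1/339) = 2050/339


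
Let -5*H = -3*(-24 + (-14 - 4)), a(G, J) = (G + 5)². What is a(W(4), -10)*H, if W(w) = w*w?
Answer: -55566/5 ≈ -11113.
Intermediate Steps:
W(w) = w²
a(G, J) = (5 + G)²
H = -126/5 (H = -(-3)*(-24 + (-14 - 4))/5 = -(-3)*(-24 - 18)/5 = -(-3)*(-42)/5 = -⅕*126 = -126/5 ≈ -25.200)
a(W(4), -10)*H = (5 + 4²)²*(-126/5) = (5 + 16)²*(-126/5) = 21²*(-126/5) = 441*(-126/5) = -55566/5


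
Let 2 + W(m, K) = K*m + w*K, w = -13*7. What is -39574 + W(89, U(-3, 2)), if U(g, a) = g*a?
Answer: -39564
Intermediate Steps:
w = -91
U(g, a) = a*g
W(m, K) = -2 - 91*K + K*m (W(m, K) = -2 + (K*m - 91*K) = -2 + (-91*K + K*m) = -2 - 91*K + K*m)
-39574 + W(89, U(-3, 2)) = -39574 + (-2 - 182*(-3) + (2*(-3))*89) = -39574 + (-2 - 91*(-6) - 6*89) = -39574 + (-2 + 546 - 534) = -39574 + 10 = -39564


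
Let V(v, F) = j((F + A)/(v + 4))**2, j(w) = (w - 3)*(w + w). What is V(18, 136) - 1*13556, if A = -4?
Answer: -12260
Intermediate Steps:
j(w) = 2*w*(-3 + w) (j(w) = (-3 + w)*(2*w) = 2*w*(-3 + w))
V(v, F) = 4*(-4 + F)**2*(-3 + (-4 + F)/(4 + v))**2/(4 + v)**2 (V(v, F) = (2*((F - 4)/(v + 4))*(-3 + (F - 4)/(v + 4)))**2 = (2*((-4 + F)/(4 + v))*(-3 + (-4 + F)/(4 + v)))**2 = (2*(-4 + F)*(-3 + (-4 + F)/(4 + v))/(4 + v))**2 = 4*(-4 + F)**2*(-3 + (-4 + F)/(4 + v))**2/(4 + v)**2)
V(18, 136) - 1*13556 = 4*(-4 + 136)**2*(-16 + 136 - 3*18)**2/(4 + 18)**4 - 1*13556 = 4*132**2*(-16 + 136 - 54)**2/22**4 - 13556 = 4*17424*(1/234256)*66**2 - 13556 = 4*17424*(1/234256)*4356 - 13556 = 1296 - 13556 = -12260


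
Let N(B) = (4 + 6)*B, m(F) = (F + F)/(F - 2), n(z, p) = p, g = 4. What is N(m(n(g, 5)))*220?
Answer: 22000/3 ≈ 7333.3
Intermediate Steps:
m(F) = 2*F/(-2 + F) (m(F) = (2*F)/(-2 + F) = 2*F/(-2 + F))
N(B) = 10*B
N(m(n(g, 5)))*220 = (10*(2*5/(-2 + 5)))*220 = (10*(2*5/3))*220 = (10*(2*5*(⅓)))*220 = (10*(10/3))*220 = (100/3)*220 = 22000/3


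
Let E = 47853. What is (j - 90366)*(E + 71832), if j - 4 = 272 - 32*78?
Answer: -11081155410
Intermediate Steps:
j = -2220 (j = 4 + (272 - 32*78) = 4 + (272 - 2496) = 4 - 2224 = -2220)
(j - 90366)*(E + 71832) = (-2220 - 90366)*(47853 + 71832) = -92586*119685 = -11081155410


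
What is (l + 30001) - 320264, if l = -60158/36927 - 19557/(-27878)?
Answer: -5637971004371/19423602 ≈ -2.9026e+5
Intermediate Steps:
l = -18017045/19423602 (l = -60158*1/36927 - 19557*(-1/27878) = -60158/36927 + 369/526 = -18017045/19423602 ≈ -0.92759)
(l + 30001) - 320264 = (-18017045/19423602 + 30001) - 320264 = 582709466557/19423602 - 320264 = -5637971004371/19423602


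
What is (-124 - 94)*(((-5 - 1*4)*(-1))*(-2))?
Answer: 3924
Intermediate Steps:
(-124 - 94)*(((-5 - 1*4)*(-1))*(-2)) = -218*(-5 - 4)*(-1)*(-2) = -218*(-9*(-1))*(-2) = -1962*(-2) = -218*(-18) = 3924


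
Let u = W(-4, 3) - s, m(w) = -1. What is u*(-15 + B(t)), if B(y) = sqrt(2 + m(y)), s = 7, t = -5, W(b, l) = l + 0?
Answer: 56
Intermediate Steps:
W(b, l) = l
B(y) = 1 (B(y) = sqrt(2 - 1) = sqrt(1) = 1)
u = -4 (u = 3 - 1*7 = 3 - 7 = -4)
u*(-15 + B(t)) = -4*(-15 + 1) = -4*(-14) = 56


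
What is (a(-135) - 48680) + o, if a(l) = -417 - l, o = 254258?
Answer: 205296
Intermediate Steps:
(a(-135) - 48680) + o = ((-417 - 1*(-135)) - 48680) + 254258 = ((-417 + 135) - 48680) + 254258 = (-282 - 48680) + 254258 = -48962 + 254258 = 205296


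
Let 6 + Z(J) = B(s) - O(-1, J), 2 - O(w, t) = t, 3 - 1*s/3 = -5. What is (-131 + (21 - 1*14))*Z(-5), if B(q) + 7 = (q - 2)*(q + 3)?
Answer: -71176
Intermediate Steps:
s = 24 (s = 9 - 3*(-5) = 9 + 15 = 24)
O(w, t) = 2 - t
B(q) = -7 + (-2 + q)*(3 + q) (B(q) = -7 + (q - 2)*(q + 3) = -7 + (-2 + q)*(3 + q))
Z(J) = 579 + J (Z(J) = -6 + ((-13 + 24 + 24**2) - (2 - J)) = -6 + ((-13 + 24 + 576) + (-2 + J)) = -6 + (587 + (-2 + J)) = -6 + (585 + J) = 579 + J)
(-131 + (21 - 1*14))*Z(-5) = (-131 + (21 - 1*14))*(579 - 5) = (-131 + (21 - 14))*574 = (-131 + 7)*574 = -124*574 = -71176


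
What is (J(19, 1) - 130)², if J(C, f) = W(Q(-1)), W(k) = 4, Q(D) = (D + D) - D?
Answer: 15876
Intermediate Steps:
Q(D) = D (Q(D) = 2*D - D = D)
J(C, f) = 4
(J(19, 1) - 130)² = (4 - 130)² = (-126)² = 15876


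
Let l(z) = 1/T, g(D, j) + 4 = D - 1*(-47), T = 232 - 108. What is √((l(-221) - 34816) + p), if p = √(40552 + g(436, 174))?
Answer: √(-133832673 + 11532*√4559)/62 ≈ 186.05*I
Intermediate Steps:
T = 124
g(D, j) = 43 + D (g(D, j) = -4 + (D - 1*(-47)) = -4 + (D + 47) = -4 + (47 + D) = 43 + D)
l(z) = 1/124
p = 3*√4559 (p = √(40552 + (43 + 436)) = √(40552 + 479) = √41031 = 3*√4559 ≈ 202.56)
√((l(-221) - 34816) + p) = √((1/124 - 34816) + 3*√4559) = √(-4317183/124 + 3*√4559)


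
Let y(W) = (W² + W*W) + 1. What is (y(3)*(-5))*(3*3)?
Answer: -855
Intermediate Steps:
y(W) = 1 + 2*W² (y(W) = (W² + W²) + 1 = 2*W² + 1 = 1 + 2*W²)
(y(3)*(-5))*(3*3) = ((1 + 2*3²)*(-5))*(3*3) = ((1 + 2*9)*(-5))*9 = ((1 + 18)*(-5))*9 = (19*(-5))*9 = -95*9 = -855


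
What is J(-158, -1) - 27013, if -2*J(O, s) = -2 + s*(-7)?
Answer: -54031/2 ≈ -27016.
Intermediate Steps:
J(O, s) = 1 + 7*s/2 (J(O, s) = -(-2 + s*(-7))/2 = -(-2 - 7*s)/2 = 1 + 7*s/2)
J(-158, -1) - 27013 = (1 + (7/2)*(-1)) - 27013 = (1 - 7/2) - 27013 = -5/2 - 27013 = -54031/2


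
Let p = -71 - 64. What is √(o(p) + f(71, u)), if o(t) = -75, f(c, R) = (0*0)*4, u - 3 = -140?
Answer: 5*I*√3 ≈ 8.6602*I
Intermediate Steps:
u = -137 (u = 3 - 140 = -137)
f(c, R) = 0 (f(c, R) = 0*4 = 0)
p = -135
√(o(p) + f(71, u)) = √(-75 + 0) = √(-75) = 5*I*√3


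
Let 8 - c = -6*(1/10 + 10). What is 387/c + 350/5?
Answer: 25945/343 ≈ 75.641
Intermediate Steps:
c = 343/5 (c = 8 - (-6)*(1/10 + 10) = 8 - (-6)*(⅒ + 10) = 8 - (-6)*101/10 = 8 - 1*(-303/5) = 8 + 303/5 = 343/5 ≈ 68.600)
387/c + 350/5 = 387/(343/5) + 350/5 = 387*(5/343) + 350*(⅕) = 1935/343 + 70 = 25945/343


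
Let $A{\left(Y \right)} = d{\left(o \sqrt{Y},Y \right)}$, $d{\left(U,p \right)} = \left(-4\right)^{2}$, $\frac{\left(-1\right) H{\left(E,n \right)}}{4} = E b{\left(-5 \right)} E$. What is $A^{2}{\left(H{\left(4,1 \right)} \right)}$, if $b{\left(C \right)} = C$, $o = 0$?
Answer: $256$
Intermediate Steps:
$H{\left(E,n \right)} = 20 E^{2}$ ($H{\left(E,n \right)} = - 4 E \left(-5\right) E = - 4 - 5 E E = - 4 \left(- 5 E^{2}\right) = 20 E^{2}$)
$d{\left(U,p \right)} = 16$
$A{\left(Y \right)} = 16$
$A^{2}{\left(H{\left(4,1 \right)} \right)} = 16^{2} = 256$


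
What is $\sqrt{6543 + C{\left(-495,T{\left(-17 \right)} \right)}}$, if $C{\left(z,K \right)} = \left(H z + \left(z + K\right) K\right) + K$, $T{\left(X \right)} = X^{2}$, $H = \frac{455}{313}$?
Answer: $\frac{i \sqrt{5233657663}}{313} \approx 231.13 i$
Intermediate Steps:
$H = \frac{455}{313}$ ($H = 455 \cdot \frac{1}{313} = \frac{455}{313} \approx 1.4537$)
$C{\left(z,K \right)} = K + \frac{455 z}{313} + K \left(K + z\right)$ ($C{\left(z,K \right)} = \left(\frac{455 z}{313} + \left(z + K\right) K\right) + K = \left(\frac{455 z}{313} + \left(K + z\right) K\right) + K = \left(\frac{455 z}{313} + K \left(K + z\right)\right) + K = K + \frac{455 z}{313} + K \left(K + z\right)$)
$\sqrt{6543 + C{\left(-495,T{\left(-17 \right)} \right)}} = \sqrt{6543 + \left(\left(-17\right)^{2} + \left(\left(-17\right)^{2}\right)^{2} + \frac{455}{313} \left(-495\right) + \left(-17\right)^{2} \left(-495\right)\right)} = \sqrt{6543 + \left(289 + 289^{2} - \frac{225225}{313} + 289 \left(-495\right)\right)} = \sqrt{6543 + \left(289 + 83521 - \frac{225225}{313} - 143055\right)} = \sqrt{6543 - \frac{18768910}{313}} = \sqrt{- \frac{16720951}{313}} = \frac{i \sqrt{5233657663}}{313}$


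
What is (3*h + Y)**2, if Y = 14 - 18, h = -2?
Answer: 100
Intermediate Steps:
Y = -4
(3*h + Y)**2 = (3*(-2) - 4)**2 = (-6 - 4)**2 = (-10)**2 = 100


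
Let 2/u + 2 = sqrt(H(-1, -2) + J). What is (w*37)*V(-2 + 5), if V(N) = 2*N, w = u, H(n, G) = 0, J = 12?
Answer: 111 + 111*sqrt(3) ≈ 303.26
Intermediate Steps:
u = 2/(-2 + 2*sqrt(3)) (u = 2/(-2 + sqrt(0 + 12)) = 2/(-2 + sqrt(12)) = 2/(-2 + 2*sqrt(3)) ≈ 1.3660)
w = 1/2 + sqrt(3)/2 ≈ 1.3660
(w*37)*V(-2 + 5) = ((1/2 + sqrt(3)/2)*37)*(2*(-2 + 5)) = (37/2 + 37*sqrt(3)/2)*(2*3) = (37/2 + 37*sqrt(3)/2)*6 = 111 + 111*sqrt(3)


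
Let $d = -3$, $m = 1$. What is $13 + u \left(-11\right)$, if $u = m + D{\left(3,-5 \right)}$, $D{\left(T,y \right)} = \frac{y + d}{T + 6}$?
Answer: $\frac{106}{9} \approx 11.778$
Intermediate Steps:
$D{\left(T,y \right)} = \frac{-3 + y}{6 + T}$ ($D{\left(T,y \right)} = \frac{y - 3}{T + 6} = \frac{-3 + y}{6 + T}$)
$u = \frac{1}{9}$ ($u = 1 + \frac{-3 - 5}{6 + 3} = 1 + \frac{1}{9} \left(-8\right) = 1 - \frac{8}{9} = \frac{1}{9} \approx 0.11111$)
$13 + u \left(-11\right) = 13 + \frac{1}{9} \left(-11\right) = 13 - \frac{11}{9} = \frac{106}{9}$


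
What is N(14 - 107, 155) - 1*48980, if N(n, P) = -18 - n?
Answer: -48905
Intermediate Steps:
N(14 - 107, 155) - 1*48980 = (-18 - (14 - 107)) - 1*48980 = (-18 - 1*(-93)) - 48980 = (-18 + 93) - 48980 = 75 - 48980 = -48905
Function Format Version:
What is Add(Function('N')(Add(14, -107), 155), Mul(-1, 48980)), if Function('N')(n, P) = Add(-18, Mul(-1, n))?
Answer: -48905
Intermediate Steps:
Add(Function('N')(Add(14, -107), 155), Mul(-1, 48980)) = Add(Add(-18, Mul(-1, Add(14, -107))), Mul(-1, 48980)) = Add(Add(-18, Mul(-1, -93)), -48980) = Add(Add(-18, 93), -48980) = Add(75, -48980) = -48905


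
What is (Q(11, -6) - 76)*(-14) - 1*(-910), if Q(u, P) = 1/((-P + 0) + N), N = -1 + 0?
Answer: 9856/5 ≈ 1971.2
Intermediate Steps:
N = -1
Q(u, P) = 1/(-1 - P) (Q(u, P) = 1/((-P + 0) - 1) = 1/(-P - 1) = 1/(-1 - P))
(Q(11, -6) - 76)*(-14) - 1*(-910) = (-1/(1 - 6) - 76)*(-14) - 1*(-910) = (-1/(-5) - 76)*(-14) + 910 = (-1*(-⅕) - 76)*(-14) + 910 = (⅕ - 76)*(-14) + 910 = -379/5*(-14) + 910 = 5306/5 + 910 = 9856/5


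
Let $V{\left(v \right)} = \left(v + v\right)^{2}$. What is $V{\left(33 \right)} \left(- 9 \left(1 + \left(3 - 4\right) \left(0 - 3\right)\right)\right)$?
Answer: $-156816$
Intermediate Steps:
$V{\left(v \right)} = 4 v^{2}$ ($V{\left(v \right)} = \left(2 v\right)^{2} = 4 v^{2}$)
$V{\left(33 \right)} \left(- 9 \left(1 + \left(3 - 4\right) \left(0 - 3\right)\right)\right) = 4 \cdot 33^{2} \left(- 9 \left(1 + \left(3 - 4\right) \left(0 - 3\right)\right)\right) = 4 \cdot 1089 \left(- 9 \left(1 - -3\right)\right) = 4356 \left(- 9 \left(1 + 3\right)\right) = 4356 \left(\left(-9\right) 4\right) = 4356 \left(-36\right) = -156816$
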